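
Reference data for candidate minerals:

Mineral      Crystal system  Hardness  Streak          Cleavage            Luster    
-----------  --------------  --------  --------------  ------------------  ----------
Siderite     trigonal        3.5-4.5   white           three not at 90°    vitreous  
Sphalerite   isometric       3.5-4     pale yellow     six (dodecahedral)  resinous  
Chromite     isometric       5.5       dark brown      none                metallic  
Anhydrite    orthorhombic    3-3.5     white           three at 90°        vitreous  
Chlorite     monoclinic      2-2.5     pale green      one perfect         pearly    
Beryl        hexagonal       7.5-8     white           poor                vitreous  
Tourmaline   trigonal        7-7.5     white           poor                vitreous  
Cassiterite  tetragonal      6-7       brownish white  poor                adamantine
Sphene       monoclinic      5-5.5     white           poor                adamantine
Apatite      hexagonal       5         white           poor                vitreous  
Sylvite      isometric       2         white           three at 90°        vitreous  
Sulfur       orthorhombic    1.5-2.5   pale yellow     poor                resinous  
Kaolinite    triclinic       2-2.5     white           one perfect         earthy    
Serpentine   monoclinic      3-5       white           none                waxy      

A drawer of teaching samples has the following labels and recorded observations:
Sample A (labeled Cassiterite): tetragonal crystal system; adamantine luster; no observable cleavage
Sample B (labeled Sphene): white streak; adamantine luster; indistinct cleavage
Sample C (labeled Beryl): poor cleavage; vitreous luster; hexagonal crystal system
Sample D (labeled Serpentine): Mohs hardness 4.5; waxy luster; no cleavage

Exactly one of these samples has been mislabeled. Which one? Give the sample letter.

Sample A: no observable cleavage is outside the reference for Cassiterite (cleavage poor) — mislabeled.
Sample B: every observation is compatible with the reference values for Sphene.
Sample C: every observation is compatible with the reference values for Beryl.
Sample D: every observation is compatible with the reference values for Serpentine.
Sample A is the mislabeled one.

A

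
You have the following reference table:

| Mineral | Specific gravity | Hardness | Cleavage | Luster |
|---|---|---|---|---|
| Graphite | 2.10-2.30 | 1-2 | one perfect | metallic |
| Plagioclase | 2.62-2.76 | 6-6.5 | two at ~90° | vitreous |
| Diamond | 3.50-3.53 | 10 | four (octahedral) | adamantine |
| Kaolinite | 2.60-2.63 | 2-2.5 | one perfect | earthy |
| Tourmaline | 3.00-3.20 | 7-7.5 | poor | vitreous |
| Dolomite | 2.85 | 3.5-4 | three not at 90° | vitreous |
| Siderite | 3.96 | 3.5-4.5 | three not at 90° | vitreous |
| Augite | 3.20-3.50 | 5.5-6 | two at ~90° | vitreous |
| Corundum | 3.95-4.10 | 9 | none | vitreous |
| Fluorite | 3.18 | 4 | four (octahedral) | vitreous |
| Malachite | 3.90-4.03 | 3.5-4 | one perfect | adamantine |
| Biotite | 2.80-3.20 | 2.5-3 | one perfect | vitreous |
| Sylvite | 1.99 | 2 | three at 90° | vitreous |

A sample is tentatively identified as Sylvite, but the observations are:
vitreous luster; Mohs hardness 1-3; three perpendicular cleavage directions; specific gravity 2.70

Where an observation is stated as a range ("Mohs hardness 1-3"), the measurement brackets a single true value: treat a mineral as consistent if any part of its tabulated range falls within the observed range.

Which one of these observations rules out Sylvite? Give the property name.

specific gravity

Vitreous luster: Sylvite has vitreous luster — within range.
Mohs hardness 1-3: Sylvite has hardness 2 — within range.
Three perpendicular cleavage directions: Sylvite has cleavage three at 90° — within range.
Specific gravity 2.70: Sylvite has SG 1.99 — does not match.
Only the specific gravity is inconsistent.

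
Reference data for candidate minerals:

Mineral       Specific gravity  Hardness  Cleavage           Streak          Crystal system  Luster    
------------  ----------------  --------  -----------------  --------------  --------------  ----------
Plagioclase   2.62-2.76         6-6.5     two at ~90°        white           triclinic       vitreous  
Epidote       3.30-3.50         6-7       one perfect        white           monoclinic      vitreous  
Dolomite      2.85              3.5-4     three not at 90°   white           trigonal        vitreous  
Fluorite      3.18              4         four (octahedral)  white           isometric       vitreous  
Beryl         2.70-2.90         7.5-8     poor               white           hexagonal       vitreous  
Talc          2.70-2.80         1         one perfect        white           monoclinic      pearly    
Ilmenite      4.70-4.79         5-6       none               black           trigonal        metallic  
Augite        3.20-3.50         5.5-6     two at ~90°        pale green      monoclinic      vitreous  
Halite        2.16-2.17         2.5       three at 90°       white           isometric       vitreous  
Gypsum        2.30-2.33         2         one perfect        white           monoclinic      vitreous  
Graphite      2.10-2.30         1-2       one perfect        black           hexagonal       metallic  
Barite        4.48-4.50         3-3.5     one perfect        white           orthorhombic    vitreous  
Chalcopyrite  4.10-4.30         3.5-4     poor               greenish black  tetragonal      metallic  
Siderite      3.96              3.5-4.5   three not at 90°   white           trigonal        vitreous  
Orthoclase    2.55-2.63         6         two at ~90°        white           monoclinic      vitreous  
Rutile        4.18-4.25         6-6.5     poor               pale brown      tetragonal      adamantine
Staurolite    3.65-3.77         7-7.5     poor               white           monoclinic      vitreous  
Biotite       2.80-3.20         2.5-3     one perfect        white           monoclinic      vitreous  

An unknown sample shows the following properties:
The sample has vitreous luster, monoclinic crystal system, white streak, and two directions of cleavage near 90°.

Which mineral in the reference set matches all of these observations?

Orthoclase

Vitreous luster is inconsistent with Talc, Ilmenite, Graphite, Chalcopyrite, Rutile.
Monoclinic crystal system — narrows the field to Epidote, Augite, Gypsum, Orthoclase, Staurolite, Biotite.
White streak eliminates Augite.
Two directions of cleavage near 90° — narrows the field to Orthoclase.
Only Orthoclase satisfies all observations.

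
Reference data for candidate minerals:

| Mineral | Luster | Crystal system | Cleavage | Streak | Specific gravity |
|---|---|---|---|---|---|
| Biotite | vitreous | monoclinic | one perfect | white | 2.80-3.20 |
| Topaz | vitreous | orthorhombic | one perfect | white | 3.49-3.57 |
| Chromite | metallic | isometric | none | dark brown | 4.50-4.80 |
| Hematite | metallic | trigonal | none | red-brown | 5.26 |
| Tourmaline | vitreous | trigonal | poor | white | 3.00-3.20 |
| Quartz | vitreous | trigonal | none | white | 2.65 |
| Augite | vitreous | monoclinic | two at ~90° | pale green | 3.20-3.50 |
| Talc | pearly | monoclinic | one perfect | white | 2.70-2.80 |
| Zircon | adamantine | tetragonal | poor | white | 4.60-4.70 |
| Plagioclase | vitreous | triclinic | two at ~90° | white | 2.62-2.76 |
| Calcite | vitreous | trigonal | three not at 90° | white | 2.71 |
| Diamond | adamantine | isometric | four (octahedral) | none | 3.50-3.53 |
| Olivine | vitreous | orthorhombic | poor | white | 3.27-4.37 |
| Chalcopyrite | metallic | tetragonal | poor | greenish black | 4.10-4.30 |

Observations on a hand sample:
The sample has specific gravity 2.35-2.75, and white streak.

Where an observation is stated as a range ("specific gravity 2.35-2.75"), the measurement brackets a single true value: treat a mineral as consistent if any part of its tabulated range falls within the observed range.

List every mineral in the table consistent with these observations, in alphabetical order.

Calcite, Plagioclase, Quartz, Talc

Specific gravity 2.35-2.75: only Quartz, Talc, Plagioclase, Calcite remain.
White streak: every remaining candidate is consistent.
Consistent with every observation: Calcite, Plagioclase, Quartz, Talc.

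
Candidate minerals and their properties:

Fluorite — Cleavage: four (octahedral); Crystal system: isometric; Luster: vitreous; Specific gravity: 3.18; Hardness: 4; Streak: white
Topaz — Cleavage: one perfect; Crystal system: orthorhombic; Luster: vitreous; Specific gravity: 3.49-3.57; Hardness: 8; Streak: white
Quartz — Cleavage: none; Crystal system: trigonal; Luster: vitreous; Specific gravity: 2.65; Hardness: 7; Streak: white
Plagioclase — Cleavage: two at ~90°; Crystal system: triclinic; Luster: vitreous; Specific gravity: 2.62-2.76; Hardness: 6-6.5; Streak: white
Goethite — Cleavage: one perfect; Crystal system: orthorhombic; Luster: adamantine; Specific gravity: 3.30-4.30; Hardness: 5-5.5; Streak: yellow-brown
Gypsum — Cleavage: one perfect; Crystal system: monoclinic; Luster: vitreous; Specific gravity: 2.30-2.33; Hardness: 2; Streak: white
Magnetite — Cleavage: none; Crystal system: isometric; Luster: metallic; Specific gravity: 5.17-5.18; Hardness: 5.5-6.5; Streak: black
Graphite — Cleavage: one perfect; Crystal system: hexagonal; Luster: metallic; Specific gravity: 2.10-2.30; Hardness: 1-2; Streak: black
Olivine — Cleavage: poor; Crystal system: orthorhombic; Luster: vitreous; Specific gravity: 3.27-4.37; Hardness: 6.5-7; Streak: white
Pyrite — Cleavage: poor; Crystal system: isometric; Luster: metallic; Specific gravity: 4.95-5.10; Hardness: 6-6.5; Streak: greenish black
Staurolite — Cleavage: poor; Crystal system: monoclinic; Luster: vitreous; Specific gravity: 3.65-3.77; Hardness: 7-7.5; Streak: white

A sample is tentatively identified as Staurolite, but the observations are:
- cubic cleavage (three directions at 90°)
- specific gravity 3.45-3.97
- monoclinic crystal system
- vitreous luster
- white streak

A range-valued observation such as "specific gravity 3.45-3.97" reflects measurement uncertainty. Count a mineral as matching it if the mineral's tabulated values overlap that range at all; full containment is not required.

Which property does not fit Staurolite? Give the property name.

Cubic cleavage (three directions at 90°): Staurolite has cleavage poor — does not match.
Specific gravity 3.45-3.97: Staurolite has SG 3.65-3.77 — consistent.
Monoclinic crystal system: Staurolite has monoclinic system — consistent.
Vitreous luster: Staurolite has vitreous luster — consistent.
White streak: Staurolite has white streak — consistent.
Everything matches except the cleavage.

cleavage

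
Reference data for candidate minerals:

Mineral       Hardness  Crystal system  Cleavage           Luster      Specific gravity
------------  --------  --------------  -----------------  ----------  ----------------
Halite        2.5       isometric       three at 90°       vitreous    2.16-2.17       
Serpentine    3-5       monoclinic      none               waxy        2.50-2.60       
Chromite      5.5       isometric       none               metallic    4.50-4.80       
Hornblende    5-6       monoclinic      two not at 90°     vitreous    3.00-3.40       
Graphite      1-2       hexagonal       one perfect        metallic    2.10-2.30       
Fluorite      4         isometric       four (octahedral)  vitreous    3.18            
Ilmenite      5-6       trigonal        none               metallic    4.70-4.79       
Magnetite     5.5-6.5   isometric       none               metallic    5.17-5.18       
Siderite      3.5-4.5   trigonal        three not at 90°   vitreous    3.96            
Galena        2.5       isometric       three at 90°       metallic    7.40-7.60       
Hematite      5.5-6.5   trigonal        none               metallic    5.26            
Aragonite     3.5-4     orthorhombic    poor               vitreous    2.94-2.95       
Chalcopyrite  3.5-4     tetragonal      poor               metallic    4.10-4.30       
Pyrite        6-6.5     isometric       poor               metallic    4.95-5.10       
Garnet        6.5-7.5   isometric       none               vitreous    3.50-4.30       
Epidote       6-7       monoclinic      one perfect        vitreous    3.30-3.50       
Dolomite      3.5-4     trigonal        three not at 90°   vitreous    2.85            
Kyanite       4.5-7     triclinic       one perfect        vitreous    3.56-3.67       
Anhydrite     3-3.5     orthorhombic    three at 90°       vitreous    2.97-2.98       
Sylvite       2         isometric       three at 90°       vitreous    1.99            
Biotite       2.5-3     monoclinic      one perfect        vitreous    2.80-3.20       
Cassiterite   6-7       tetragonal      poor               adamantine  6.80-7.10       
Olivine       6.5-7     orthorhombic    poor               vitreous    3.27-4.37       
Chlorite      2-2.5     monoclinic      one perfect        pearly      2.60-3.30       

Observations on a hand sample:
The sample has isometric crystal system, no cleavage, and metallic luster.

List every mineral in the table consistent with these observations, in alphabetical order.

Chromite, Magnetite

Isometric crystal system — Halite, Chromite, Fluorite, Magnetite, Galena, Pyrite, Garnet, Sylvite remain.
No cleavage — leaves Chromite, Magnetite, Garnet.
Metallic luster is inconsistent with Garnet.
The minerals that satisfy all observations are Chromite, Magnetite.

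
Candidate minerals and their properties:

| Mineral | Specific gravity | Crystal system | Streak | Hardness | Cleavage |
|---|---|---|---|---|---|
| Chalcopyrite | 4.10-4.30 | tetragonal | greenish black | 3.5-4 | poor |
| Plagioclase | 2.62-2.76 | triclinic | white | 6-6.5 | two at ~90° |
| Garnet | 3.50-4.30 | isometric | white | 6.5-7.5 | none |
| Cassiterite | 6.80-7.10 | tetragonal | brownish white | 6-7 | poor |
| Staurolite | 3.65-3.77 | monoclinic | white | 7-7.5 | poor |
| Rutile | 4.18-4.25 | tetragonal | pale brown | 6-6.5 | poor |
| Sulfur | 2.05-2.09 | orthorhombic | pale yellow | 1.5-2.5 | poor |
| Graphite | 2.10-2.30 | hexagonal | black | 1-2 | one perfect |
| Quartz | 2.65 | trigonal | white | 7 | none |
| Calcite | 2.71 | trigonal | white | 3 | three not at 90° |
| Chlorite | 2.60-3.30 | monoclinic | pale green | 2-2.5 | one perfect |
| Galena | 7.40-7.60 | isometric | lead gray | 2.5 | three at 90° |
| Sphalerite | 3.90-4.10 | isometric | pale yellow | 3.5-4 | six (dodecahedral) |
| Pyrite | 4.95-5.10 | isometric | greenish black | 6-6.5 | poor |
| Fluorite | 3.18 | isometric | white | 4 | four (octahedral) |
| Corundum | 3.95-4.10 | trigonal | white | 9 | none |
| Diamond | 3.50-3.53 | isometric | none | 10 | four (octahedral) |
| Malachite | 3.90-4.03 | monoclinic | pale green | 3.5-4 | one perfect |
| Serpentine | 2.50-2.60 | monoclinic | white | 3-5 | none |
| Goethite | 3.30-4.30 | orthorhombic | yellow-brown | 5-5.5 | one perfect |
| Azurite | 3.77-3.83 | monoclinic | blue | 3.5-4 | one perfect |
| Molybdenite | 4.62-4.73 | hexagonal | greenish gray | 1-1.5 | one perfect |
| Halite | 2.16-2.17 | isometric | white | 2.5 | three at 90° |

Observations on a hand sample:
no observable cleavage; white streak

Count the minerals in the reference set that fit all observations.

4

No observable cleavage: leaves Garnet, Quartz, Corundum, Serpentine.
White streak: every remaining candidate is consistent.
Consistent with every observation: Corundum, Garnet, Quartz, Serpentine.
That is 4 minerals.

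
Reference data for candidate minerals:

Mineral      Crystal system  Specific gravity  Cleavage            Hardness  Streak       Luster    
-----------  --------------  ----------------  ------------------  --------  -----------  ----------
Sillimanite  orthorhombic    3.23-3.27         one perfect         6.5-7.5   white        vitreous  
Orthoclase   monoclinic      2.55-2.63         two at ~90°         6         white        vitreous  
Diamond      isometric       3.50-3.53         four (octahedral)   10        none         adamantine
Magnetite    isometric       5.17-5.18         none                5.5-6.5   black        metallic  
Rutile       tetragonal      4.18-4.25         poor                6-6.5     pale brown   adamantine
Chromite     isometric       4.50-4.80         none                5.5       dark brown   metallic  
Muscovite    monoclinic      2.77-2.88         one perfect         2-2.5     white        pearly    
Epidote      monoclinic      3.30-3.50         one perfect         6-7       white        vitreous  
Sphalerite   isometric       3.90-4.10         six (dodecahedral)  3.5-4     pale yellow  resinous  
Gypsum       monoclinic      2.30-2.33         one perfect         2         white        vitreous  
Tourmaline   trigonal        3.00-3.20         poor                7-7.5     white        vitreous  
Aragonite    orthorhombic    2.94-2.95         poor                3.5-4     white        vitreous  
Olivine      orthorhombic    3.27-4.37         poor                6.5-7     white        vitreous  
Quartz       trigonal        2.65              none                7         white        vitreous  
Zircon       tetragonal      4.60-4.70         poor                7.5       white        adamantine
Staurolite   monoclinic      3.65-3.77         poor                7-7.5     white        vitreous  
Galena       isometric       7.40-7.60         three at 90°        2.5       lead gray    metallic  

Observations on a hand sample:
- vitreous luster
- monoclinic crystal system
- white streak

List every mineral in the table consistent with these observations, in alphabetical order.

Vitreous luster: leaves Sillimanite, Orthoclase, Epidote, Gypsum, Tourmaline, Aragonite, Olivine, Quartz, Staurolite.
Monoclinic crystal system: only Orthoclase, Epidote, Gypsum, Staurolite remain.
White streak: consistent with all remaining minerals.
Consistent with every observation: Epidote, Gypsum, Orthoclase, Staurolite.

Epidote, Gypsum, Orthoclase, Staurolite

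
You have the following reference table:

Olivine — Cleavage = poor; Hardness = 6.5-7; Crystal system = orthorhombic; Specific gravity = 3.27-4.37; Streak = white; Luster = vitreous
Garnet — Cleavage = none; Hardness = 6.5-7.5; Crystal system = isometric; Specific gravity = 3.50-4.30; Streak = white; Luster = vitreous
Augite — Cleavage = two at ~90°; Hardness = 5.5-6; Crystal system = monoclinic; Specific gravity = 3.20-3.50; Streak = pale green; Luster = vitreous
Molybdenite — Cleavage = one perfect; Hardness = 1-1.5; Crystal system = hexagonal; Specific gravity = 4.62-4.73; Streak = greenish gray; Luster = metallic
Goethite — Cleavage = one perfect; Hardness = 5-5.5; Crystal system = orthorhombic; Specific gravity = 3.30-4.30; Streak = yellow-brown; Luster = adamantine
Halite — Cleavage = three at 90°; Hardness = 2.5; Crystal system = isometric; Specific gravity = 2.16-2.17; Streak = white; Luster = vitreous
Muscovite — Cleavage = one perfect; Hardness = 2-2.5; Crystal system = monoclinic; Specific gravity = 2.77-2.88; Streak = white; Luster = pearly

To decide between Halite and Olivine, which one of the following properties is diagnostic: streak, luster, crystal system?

Streak: both white — identical.
Luster: both vitreous — identical.
Crystal system: Halite isometric, Olivine orthorhombic — distinct.
Only crystal system differs between Halite and Olivine among the listed tests.

crystal system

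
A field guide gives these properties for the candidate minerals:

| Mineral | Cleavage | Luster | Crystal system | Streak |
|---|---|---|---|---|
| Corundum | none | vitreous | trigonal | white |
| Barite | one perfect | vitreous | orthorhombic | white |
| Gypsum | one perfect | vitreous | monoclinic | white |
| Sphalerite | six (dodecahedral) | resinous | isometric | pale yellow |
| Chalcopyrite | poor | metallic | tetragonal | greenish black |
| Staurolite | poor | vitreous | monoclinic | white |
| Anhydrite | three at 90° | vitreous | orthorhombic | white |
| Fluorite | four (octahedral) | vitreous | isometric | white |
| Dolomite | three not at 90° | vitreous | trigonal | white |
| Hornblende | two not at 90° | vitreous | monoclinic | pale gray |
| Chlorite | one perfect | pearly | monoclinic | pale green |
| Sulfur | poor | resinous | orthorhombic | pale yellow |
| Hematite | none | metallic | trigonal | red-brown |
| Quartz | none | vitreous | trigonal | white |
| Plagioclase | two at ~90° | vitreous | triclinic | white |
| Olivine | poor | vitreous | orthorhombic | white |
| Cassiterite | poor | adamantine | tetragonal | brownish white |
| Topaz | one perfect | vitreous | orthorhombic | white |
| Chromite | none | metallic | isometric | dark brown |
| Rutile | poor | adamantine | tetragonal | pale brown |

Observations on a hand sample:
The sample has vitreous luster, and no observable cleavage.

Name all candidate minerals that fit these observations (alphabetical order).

Corundum, Quartz

Vitreous luster: Corundum, Barite, Gypsum, Staurolite, Anhydrite, Fluorite, Dolomite, Hornblende, Quartz, Plagioclase, Olivine, Topaz remain.
No observable cleavage: only Corundum, Quartz remain.
Remaining candidates: Corundum, Quartz.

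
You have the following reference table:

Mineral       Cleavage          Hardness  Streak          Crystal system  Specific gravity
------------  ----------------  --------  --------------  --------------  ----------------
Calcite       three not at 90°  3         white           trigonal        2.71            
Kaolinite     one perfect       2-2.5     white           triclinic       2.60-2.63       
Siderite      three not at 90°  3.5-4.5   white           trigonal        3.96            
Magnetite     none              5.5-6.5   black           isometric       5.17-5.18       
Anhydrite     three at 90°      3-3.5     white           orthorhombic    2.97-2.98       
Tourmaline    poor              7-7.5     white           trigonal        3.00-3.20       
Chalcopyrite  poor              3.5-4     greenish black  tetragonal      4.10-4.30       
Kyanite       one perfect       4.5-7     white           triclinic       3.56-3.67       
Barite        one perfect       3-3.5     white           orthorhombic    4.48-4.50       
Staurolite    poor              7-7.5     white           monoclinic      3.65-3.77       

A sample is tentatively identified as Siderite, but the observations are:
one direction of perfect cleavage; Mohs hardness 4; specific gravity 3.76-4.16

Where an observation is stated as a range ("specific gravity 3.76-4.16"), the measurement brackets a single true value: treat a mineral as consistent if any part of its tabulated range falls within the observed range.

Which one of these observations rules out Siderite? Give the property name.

cleavage

One direction of perfect cleavage: Siderite has cleavage three not at 90° — does not match.
Mohs hardness 4: Siderite has hardness 3.5-4.5 — agrees.
Specific gravity 3.76-4.16: Siderite has SG 3.96 — agrees.
Only the cleavage is inconsistent.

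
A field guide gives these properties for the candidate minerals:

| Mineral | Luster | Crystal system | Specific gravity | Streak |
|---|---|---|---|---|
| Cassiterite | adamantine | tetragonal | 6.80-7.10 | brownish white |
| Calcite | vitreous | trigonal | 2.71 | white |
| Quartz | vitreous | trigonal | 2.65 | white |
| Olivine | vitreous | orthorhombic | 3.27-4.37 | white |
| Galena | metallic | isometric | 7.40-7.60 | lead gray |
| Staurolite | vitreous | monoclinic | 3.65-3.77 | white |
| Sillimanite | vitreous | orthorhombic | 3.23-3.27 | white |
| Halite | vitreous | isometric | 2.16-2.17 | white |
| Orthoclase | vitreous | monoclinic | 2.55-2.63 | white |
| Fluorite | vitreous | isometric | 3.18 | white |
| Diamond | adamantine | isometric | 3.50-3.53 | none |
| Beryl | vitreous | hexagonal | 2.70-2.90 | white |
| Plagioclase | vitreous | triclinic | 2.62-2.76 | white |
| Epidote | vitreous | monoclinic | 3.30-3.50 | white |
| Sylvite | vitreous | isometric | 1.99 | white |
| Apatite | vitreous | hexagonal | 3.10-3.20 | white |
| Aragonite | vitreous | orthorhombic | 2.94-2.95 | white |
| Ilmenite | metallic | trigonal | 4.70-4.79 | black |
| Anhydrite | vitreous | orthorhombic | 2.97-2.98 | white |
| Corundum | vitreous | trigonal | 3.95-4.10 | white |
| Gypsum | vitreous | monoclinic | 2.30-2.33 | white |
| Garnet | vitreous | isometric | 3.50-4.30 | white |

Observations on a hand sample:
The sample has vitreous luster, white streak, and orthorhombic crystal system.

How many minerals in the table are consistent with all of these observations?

Vitreous luster is inconsistent with Cassiterite, Galena, Diamond, Ilmenite.
White streak — no further eliminations.
Orthorhombic crystal system — Olivine, Sillimanite, Aragonite, Anhydrite remain.
Consistent with every observation: Anhydrite, Aragonite, Olivine, Sillimanite.
That is 4 minerals.

4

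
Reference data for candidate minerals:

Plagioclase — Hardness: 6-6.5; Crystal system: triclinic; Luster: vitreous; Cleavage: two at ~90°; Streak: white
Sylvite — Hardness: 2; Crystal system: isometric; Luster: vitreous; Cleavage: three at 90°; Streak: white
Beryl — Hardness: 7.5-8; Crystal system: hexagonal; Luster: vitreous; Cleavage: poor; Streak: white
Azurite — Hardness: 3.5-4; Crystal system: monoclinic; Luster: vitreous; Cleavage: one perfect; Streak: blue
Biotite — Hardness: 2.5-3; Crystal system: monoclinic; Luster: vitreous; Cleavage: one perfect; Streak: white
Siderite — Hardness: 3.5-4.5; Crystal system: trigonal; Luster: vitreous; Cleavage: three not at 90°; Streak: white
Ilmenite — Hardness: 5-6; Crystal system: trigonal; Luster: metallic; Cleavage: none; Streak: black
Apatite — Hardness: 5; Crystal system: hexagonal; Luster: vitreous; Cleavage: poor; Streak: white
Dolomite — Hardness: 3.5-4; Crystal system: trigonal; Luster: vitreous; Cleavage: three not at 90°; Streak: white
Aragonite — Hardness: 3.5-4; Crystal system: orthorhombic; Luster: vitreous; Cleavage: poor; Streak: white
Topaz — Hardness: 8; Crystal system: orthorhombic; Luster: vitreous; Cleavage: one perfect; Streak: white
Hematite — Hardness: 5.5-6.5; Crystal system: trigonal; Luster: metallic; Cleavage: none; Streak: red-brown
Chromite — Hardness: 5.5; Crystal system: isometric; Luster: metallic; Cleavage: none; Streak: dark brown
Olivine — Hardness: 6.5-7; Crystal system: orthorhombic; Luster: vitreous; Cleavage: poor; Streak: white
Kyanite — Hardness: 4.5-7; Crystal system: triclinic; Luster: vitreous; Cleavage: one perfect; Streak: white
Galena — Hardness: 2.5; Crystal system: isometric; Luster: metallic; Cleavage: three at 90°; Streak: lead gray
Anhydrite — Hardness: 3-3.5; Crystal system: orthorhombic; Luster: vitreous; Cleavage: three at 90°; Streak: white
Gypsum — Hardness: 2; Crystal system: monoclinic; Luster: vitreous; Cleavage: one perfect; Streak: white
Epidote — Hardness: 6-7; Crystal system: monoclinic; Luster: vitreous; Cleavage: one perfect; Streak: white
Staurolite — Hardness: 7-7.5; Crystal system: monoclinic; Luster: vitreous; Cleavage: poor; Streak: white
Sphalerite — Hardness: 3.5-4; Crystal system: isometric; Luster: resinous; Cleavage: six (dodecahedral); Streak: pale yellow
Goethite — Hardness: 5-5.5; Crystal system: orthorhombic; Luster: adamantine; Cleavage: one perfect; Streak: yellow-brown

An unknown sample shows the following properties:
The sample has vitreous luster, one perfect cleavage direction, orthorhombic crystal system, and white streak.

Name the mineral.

Vitreous luster rules out Ilmenite, Hematite, Chromite, Galena, Sphalerite, Goethite.
One perfect cleavage direction: only Azurite, Biotite, Topaz, Kyanite, Gypsum, Epidote remain.
Orthorhombic crystal system: only Topaz remains.
White streak: consistent with all remaining minerals.
Topaz is the sole remaining match.

Topaz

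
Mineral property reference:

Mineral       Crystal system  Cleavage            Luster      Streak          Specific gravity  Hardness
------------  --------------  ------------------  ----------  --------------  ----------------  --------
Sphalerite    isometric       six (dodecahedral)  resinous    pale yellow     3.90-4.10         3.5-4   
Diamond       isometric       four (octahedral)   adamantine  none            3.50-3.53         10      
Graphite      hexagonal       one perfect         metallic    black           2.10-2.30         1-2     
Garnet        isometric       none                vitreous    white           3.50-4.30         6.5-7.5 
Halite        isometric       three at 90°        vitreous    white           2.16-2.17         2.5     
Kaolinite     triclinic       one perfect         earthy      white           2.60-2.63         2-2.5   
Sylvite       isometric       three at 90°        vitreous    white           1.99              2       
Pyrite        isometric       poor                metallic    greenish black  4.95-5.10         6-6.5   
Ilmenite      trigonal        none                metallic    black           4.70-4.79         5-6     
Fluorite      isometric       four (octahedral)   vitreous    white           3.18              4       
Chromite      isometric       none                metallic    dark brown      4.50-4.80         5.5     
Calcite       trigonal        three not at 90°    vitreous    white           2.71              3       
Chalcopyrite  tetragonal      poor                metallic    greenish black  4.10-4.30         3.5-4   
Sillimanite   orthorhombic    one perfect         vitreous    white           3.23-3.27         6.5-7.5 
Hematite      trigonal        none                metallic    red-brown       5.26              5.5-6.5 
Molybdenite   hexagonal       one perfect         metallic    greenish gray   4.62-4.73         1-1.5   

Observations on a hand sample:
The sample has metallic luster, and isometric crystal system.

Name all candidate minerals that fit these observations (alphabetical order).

Chromite, Pyrite

Metallic luster: leaves Graphite, Pyrite, Ilmenite, Chromite, Chalcopyrite, Hematite, Molybdenite.
Isometric crystal system: only Pyrite, Chromite remain.
Remaining candidates: Chromite, Pyrite.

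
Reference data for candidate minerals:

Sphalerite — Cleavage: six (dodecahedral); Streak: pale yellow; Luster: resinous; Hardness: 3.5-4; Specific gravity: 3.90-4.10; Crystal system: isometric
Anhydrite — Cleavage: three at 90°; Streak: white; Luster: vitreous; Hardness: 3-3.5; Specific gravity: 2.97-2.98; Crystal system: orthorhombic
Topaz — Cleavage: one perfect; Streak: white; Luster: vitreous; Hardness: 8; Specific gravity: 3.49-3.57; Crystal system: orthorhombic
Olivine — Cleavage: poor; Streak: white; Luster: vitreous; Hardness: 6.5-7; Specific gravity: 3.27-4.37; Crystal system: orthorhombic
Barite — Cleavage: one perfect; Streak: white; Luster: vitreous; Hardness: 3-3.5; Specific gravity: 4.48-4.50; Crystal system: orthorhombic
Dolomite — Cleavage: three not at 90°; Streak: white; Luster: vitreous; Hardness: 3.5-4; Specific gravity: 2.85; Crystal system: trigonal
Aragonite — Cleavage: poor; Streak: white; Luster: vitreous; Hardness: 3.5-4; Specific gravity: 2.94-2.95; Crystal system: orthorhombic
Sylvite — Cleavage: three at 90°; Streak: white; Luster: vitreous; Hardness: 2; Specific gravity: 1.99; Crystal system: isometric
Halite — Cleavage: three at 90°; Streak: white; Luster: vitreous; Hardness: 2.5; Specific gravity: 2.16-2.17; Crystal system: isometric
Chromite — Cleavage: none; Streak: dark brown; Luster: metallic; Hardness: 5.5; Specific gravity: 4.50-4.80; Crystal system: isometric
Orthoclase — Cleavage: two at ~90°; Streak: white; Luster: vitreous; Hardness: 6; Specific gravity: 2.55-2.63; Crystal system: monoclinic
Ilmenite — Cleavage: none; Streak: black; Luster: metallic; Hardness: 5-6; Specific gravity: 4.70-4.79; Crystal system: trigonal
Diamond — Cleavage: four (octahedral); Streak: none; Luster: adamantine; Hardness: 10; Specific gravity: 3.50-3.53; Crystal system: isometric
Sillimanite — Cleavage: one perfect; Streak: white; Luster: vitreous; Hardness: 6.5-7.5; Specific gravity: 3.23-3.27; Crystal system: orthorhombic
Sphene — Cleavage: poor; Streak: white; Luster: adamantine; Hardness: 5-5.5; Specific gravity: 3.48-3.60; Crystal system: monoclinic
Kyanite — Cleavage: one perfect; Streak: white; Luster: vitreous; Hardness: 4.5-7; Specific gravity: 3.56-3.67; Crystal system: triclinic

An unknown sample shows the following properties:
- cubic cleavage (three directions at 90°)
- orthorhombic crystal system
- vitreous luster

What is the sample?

Anhydrite

Cubic cleavage (three directions at 90°): Anhydrite, Sylvite, Halite remain.
Orthorhombic crystal system: narrows the field to Anhydrite.
Vitreous luster: consistent with all remaining minerals.
Only Anhydrite satisfies all observations.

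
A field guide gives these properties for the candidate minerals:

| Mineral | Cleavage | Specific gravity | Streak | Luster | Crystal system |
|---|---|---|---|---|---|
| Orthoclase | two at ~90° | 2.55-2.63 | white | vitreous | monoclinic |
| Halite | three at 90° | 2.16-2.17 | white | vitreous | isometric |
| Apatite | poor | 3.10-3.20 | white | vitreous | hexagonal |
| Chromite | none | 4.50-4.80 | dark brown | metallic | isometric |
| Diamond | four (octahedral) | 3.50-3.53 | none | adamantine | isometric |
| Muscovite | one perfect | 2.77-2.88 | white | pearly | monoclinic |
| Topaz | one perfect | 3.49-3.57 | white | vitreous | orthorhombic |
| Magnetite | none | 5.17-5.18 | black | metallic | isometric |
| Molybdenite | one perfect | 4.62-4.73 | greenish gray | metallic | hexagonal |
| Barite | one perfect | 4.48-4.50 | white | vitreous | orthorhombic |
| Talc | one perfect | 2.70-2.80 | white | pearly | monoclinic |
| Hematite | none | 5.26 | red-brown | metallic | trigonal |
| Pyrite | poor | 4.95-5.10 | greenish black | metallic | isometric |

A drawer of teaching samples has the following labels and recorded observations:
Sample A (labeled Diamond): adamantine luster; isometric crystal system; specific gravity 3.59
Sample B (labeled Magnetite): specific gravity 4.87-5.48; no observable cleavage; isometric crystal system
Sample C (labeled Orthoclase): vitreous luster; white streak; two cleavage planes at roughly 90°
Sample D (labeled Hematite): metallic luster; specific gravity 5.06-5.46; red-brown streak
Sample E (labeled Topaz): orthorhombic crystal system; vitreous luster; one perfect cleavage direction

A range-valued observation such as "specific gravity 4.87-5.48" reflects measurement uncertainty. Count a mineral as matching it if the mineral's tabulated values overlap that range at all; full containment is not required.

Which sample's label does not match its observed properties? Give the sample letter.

Sample A: specific gravity 3.59 is outside the reference for Diamond (SG 3.50-3.53) — mislabeled.
Sample B: all recorded properties match Magnetite.
Sample C: all recorded properties match Orthoclase.
Sample D: all recorded properties match Hematite.
Sample E: all recorded properties match Topaz.
Sample A is the mislabeled one.

A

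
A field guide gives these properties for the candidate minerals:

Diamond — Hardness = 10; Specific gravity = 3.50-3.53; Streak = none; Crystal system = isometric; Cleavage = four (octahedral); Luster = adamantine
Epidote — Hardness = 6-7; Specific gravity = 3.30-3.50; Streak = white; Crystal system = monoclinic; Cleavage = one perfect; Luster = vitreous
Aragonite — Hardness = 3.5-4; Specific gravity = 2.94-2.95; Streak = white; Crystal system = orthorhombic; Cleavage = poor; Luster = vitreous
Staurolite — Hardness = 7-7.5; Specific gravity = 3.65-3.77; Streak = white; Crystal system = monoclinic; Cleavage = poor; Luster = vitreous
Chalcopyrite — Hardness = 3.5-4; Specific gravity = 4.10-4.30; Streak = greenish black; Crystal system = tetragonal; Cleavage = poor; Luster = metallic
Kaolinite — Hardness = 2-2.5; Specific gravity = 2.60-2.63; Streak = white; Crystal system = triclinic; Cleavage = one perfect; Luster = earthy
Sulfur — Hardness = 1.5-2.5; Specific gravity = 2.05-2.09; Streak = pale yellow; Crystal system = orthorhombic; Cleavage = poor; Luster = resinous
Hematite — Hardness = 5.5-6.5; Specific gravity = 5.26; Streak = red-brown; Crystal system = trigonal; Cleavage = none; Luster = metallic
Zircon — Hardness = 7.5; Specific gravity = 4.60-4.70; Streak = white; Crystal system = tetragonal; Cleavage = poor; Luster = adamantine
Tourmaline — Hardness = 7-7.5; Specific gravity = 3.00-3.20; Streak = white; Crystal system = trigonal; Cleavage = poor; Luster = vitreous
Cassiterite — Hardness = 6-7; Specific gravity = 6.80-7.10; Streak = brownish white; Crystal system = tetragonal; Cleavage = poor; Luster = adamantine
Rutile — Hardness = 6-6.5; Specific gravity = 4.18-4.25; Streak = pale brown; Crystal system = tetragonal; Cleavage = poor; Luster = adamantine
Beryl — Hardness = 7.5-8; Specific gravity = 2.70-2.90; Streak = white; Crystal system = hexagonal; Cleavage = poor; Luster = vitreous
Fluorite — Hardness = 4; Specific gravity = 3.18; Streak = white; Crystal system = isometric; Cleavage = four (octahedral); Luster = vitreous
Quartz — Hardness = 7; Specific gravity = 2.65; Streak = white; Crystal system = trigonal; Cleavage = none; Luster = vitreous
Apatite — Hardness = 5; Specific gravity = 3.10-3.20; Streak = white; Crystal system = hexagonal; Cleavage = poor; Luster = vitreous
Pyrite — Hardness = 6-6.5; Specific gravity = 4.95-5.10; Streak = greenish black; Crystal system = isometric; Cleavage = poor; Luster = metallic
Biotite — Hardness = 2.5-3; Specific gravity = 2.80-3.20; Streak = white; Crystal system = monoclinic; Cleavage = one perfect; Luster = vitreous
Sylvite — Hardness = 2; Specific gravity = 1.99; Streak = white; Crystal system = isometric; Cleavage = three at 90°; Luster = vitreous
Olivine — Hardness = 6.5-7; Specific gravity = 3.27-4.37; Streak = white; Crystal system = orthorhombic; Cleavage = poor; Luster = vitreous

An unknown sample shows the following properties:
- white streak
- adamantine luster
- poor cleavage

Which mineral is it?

White streak — narrows the field to Epidote, Aragonite, Staurolite, Kaolinite, Zircon, Tourmaline, Beryl, Fluorite, Quartz, Apatite, Biotite, Sylvite, Olivine.
Adamantine luster — leaves Zircon.
Poor cleavage — every remaining candidate is consistent.
The only mineral consistent with every observation is Zircon.

Zircon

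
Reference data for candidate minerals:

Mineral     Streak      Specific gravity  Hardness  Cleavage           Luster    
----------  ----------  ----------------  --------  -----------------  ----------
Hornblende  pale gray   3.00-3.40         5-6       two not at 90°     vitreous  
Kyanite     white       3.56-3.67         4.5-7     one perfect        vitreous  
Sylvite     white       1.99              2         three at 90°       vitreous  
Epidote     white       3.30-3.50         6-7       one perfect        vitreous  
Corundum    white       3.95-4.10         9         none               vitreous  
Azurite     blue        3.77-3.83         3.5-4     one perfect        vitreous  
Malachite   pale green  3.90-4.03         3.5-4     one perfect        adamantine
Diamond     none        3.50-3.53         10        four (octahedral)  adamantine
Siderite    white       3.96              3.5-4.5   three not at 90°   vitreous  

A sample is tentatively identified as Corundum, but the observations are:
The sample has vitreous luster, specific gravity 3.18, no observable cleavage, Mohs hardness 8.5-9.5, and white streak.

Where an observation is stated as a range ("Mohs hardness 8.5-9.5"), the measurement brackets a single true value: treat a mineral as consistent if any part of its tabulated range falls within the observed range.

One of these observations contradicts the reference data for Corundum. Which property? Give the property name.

specific gravity

Vitreous luster: Corundum has vitreous luster — matches.
Specific gravity 3.18: Corundum has SG 3.95-4.10 — inconsistent.
No observable cleavage: Corundum has cleavage none — matches.
Mohs hardness 8.5-9.5: Corundum has hardness 9 — matches.
White streak: Corundum has white streak — matches.
The specific gravity is the one property that does not fit.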